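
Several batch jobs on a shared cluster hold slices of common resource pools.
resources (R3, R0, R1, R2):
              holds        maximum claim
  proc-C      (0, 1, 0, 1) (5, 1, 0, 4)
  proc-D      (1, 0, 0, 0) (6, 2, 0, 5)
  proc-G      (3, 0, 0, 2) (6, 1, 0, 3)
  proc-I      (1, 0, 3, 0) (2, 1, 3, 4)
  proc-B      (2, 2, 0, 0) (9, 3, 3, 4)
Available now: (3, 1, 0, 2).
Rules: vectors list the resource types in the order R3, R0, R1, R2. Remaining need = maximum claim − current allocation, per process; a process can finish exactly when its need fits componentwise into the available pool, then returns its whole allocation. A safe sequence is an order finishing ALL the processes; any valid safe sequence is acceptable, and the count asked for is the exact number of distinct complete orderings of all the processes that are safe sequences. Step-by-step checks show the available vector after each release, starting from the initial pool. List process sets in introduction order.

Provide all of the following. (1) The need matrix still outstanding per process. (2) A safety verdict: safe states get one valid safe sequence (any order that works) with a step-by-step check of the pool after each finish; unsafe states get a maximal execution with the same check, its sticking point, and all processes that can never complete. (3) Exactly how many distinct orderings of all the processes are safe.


(1) Outstanding need per process (order R3, R0, R1, R2):
  proc-C: (5, 0, 0, 3)
  proc-D: (5, 2, 0, 5)
  proc-G: (3, 1, 0, 1)
  proc-I: (1, 1, 0, 4)
  proc-B: (7, 1, 3, 4)
(2) SAFE — a valid safe sequence is proc-G, proc-C, proc-D, proc-I, proc-B.
Key observation: proc-G marks the first exact bind of the order: its need (3, 1, 0, 1) fits the free (3, 1, 0, 2) with zero slack on a requested resource.
Verifying each step:
  pool = (3, 1, 0, 2)
  run proc-G (needs (3, 1, 0, 1), free (3, 1, 0, 2)); after release of (3, 0, 0, 2) the pool is (6, 1, 0, 4)
  run proc-C (needs (5, 0, 0, 3), free (6, 1, 0, 4)); after release of (0, 1, 0, 1) the pool is (6, 2, 0, 5)
  run proc-D (needs (5, 2, 0, 5), free (6, 2, 0, 5)); after release of (1, 0, 0, 0) the pool is (7, 2, 0, 5)
  run proc-I (needs (1, 1, 0, 4), free (7, 2, 0, 5)); after release of (1, 0, 3, 0) the pool is (8, 2, 3, 5)
  run proc-B (needs (7, 1, 3, 4), free (8, 2, 3, 5)); after release of (2, 2, 0, 0) the pool is (10, 4, 3, 5)
(3) Precisely 6 of the possible complete orderings are safe sequences.


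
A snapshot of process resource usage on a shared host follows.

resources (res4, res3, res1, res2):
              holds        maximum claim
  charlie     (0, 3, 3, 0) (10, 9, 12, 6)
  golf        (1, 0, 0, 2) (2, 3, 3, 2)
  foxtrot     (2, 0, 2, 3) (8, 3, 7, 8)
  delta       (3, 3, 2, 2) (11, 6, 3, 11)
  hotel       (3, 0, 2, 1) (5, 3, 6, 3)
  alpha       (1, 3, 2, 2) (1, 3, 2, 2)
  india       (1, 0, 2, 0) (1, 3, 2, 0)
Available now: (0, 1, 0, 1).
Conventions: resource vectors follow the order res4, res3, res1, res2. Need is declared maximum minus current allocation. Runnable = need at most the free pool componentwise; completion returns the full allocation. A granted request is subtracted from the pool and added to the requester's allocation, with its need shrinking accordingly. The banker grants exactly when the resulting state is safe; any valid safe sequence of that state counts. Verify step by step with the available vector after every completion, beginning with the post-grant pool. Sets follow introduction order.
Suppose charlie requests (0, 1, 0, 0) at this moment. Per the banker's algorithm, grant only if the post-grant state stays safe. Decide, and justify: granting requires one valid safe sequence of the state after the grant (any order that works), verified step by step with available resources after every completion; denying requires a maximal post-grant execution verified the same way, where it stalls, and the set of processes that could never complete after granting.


GRANT. The post-grant state is safe; one safe sequence: alpha, india, golf, hotel, foxtrot, delta, charlie.
Key observation: the grant leaves (0, 0, 0, 1) free — enough for alpha, whose release restarts the cascade.
Step-by-step check of the post-grant state:
  pool = (0, 0, 0, 1)
  alpha needs (0, 0, 0, 0) <= (0, 0, 0, 1) -> finishes; pool += (1, 3, 2, 2) = (1, 3, 2, 3)
  india needs (0, 3, 0, 0) <= (1, 3, 2, 3) -> finishes; pool += (1, 0, 2, 0) = (2, 3, 4, 3)
  golf needs (1, 3, 3, 0) <= (2, 3, 4, 3) -> finishes; pool += (1, 0, 0, 2) = (3, 3, 4, 5)
  hotel needs (2, 3, 4, 2) <= (3, 3, 4, 5) -> finishes; pool += (3, 0, 2, 1) = (6, 3, 6, 6)
  foxtrot needs (6, 3, 5, 5) <= (6, 3, 6, 6) -> finishes; pool += (2, 0, 2, 3) = (8, 3, 8, 9)
  delta needs (8, 3, 1, 9) <= (8, 3, 8, 9) -> finishes; pool += (3, 3, 2, 2) = (11, 6, 10, 11)
  charlie needs (10, 5, 9, 6) <= (11, 6, 10, 11) -> finishes; pool += (0, 4, 3, 0) = (11, 10, 13, 11)


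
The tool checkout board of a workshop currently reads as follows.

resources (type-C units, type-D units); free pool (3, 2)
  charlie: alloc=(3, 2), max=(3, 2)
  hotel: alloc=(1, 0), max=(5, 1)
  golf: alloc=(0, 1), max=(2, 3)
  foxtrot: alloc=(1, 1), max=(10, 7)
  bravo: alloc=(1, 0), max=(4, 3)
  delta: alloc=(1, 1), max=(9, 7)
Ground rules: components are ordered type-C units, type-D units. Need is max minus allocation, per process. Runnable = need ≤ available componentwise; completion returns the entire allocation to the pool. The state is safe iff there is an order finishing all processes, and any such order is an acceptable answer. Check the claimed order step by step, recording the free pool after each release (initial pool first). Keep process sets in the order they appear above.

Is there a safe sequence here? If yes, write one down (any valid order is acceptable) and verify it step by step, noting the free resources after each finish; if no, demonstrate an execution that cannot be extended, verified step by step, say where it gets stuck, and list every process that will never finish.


UNSAFE.
Key observation: once golf, bravo, hotel, charlie finish, the pool peaks at (8, 5) — and every remaining process still needs more type-D units than that.
The run golf, bravo, hotel, charlie cannot be extended any further. Step-by-step check:
  pool = (3, 2)
  golf needs (2, 2) <= (3, 2) -> finishes; pool += (0, 1) = (3, 3)
  bravo needs (3, 3) <= (3, 3) -> finishes; pool += (1, 0) = (4, 3)
  hotel needs (4, 1) <= (4, 3) -> finishes; pool += (1, 0) = (5, 3)
  charlie needs (0, 0) <= (5, 3) -> finishes; pool += (3, 2) = (8, 5)
  foxtrot still needs (9, 6) but only (8, 5) is free — short on type-C units and type-D units
  delta still needs (8, 6) but only (8, 5) is free — short on type-D units
Never able to finish: foxtrot and delta.


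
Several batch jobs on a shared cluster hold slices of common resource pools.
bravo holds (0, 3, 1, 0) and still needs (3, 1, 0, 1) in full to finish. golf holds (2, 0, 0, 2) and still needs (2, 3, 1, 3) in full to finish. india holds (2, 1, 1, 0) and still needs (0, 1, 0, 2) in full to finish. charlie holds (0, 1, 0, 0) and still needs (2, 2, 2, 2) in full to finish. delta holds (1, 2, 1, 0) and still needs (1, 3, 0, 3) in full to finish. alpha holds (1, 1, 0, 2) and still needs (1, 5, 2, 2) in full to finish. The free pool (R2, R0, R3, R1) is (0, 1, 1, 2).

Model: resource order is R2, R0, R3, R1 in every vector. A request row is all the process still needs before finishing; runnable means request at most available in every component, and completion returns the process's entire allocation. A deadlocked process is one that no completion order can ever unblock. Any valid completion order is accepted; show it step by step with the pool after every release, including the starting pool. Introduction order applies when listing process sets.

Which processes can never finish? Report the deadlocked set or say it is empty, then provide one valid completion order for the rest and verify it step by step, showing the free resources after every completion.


Deadlocked set: bravo, golf, delta and alpha.
Key observation: after india, charlie the pool peaks at (2, 3, 2, 2), and each blocked process is short somewhere: bravo on R2; golf on R1; delta on R1; alpha on R0.
One completion order for the rest: india, charlie. Step-by-step check:
  pool = (0, 1, 1, 2)
  run india (needs (0, 1, 0, 2), free (0, 1, 1, 2)); after release of (2, 1, 1, 0) the pool is (2, 2, 2, 2)
  run charlie (needs (2, 2, 2, 2), free (2, 2, 2, 2)); after release of (0, 1, 0, 0) the pool is (2, 3, 2, 2)
The stuck group stays short no matter what:
  bravo cannot run: need (3, 1, 0, 1) vs free (2, 3, 2, 2) (insufficient R2)
  golf cannot run: need (2, 3, 1, 3) vs free (2, 3, 2, 2) (insufficient R1)
  delta cannot run: need (1, 3, 0, 3) vs free (2, 3, 2, 2) (insufficient R1)
  alpha cannot run: need (1, 5, 2, 2) vs free (2, 3, 2, 2) (insufficient R0)


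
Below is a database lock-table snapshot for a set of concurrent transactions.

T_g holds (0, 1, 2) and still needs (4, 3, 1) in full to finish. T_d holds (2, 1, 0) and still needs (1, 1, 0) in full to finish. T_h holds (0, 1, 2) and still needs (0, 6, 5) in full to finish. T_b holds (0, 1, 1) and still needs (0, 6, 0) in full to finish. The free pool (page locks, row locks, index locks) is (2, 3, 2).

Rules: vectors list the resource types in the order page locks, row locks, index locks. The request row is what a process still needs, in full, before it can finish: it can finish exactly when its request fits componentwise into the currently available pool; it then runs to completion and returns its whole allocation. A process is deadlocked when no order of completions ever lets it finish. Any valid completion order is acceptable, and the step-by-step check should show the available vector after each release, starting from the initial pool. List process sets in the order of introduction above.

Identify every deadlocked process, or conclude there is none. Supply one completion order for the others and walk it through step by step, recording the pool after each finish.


Deadlocked set: T_h and T_b.
Key observation: the pool after T_d, T_g is (4, 5, 4); every surviving request exceeds it in row locks, so progress ends there.
One completion order for the rest: T_d, T_g. Step-by-step check:
  pool = (2, 3, 2)
  T_d needs (1, 1, 0) <= (2, 3, 2) -> finishes; pool += (2, 1, 0) = (4, 4, 2)
  T_g needs (4, 3, 1) <= (4, 4, 2) -> finishes; pool += (0, 1, 2) = (4, 5, 4)
The stuck group stays short no matter what:
  blocked: T_h wants (0, 6, 5), pool (4, 5, 4) — not enough row locks and index locks
  blocked: T_b wants (0, 6, 0), pool (4, 5, 4) — not enough row locks


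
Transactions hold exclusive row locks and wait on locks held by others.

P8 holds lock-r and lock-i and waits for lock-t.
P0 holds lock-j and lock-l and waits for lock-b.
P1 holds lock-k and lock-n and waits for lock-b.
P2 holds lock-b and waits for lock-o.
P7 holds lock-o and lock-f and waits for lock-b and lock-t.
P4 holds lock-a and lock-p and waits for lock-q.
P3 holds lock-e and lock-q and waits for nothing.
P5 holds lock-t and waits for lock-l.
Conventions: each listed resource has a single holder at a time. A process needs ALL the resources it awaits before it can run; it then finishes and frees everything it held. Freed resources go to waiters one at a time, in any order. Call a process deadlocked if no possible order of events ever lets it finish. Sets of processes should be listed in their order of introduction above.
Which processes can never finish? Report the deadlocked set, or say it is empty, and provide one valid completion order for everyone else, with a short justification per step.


Deadlocked set: P8, P0, P1, P2, P7 and P5.
Key observation: the knot is the closed ring of waits P2 -> P7 -> P2; P0 and P5 are caught in further circular waits and P8 and P1 wait into the deadlock from upstream.
The rest can finish in the order P3, P4.
Check, step by step:
  P3 waits on nothing -> runs at once and releases lock-e and lock-q
  run P4 (all its waits — lock-q — are resolved); releases lock-a and lock-p


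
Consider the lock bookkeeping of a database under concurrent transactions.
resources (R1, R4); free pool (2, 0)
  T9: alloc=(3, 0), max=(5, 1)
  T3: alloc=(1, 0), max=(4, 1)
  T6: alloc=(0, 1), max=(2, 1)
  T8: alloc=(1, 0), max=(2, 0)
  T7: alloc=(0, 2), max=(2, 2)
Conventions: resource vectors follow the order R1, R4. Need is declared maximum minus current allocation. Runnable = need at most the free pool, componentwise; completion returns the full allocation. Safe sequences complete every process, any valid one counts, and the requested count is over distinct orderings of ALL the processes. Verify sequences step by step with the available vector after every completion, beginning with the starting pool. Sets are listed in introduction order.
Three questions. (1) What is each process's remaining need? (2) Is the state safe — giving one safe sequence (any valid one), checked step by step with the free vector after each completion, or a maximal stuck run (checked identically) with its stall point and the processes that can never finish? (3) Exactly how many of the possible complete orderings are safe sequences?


(1) Outstanding need per process (order R1, R4):
  T9: (2, 1)
  T3: (3, 1)
  T6: (2, 0)
  T8: (1, 0)
  T7: (2, 0)
(2) SAFE — a valid safe sequence is T7, T6, T8, T9, T3.
Key observation: T7 marks the first exact bind of the order: its need (2, 0) fits the free (2, 0) with zero slack on a requested resource.
Verifying each step:
  pool = (2, 0)
  run T7 (needs (2, 0), free (2, 0)); after release of (0, 2) the pool is (2, 2)
  run T6 (needs (2, 0), free (2, 2)); after release of (0, 1) the pool is (2, 3)
  run T8 (needs (1, 0), free (2, 3)); after release of (1, 0) the pool is (3, 3)
  run T9 (needs (2, 1), free (3, 3)); after release of (3, 0) the pool is (6, 3)
  run T3 (needs (3, 1), free (6, 3)); after release of (1, 0) the pool is (7, 3)
(3) Exactly 44 of the possible complete orderings are safe sequences.


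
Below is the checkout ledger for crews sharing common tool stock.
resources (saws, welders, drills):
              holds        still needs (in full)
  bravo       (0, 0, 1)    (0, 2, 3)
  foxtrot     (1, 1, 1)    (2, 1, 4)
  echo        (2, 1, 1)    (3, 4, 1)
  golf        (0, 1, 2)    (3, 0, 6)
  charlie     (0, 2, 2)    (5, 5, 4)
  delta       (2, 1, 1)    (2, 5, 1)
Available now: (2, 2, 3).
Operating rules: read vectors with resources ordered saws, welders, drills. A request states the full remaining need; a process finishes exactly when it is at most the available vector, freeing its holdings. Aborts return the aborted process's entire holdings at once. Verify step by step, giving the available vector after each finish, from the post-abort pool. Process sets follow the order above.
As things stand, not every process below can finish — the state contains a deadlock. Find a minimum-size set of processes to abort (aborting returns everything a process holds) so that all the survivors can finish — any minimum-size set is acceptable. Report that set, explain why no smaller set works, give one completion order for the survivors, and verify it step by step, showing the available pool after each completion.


The answer: abort echo.
Key observation: aborting echo returns (2, 1, 1), and golf — hopeless before — runs at step 3 with the returned capacity in the pool.
No smaller set exists: with zero aborts the deadlock remains.
The survivors complete as bravo, foxtrot, golf, delta, charlie. Verifying each step (starting from the post-abort pool):
  pool = (4, 3, 4)
  bravo: need (0, 2, 3) fits (4, 3, 4); releases (0, 0, 1), pool now (4, 3, 5)
  foxtrot: need (2, 1, 4) fits (4, 3, 5); releases (1, 1, 1), pool now (5, 4, 6)
  golf: need (3, 0, 6) fits (5, 4, 6); releases (0, 1, 2), pool now (5, 5, 8)
  delta: need (2, 5, 1) fits (5, 5, 8); releases (2, 1, 1), pool now (7, 6, 9)
  charlie: need (5, 5, 4) fits (7, 6, 9); releases (0, 2, 2), pool now (7, 8, 11)


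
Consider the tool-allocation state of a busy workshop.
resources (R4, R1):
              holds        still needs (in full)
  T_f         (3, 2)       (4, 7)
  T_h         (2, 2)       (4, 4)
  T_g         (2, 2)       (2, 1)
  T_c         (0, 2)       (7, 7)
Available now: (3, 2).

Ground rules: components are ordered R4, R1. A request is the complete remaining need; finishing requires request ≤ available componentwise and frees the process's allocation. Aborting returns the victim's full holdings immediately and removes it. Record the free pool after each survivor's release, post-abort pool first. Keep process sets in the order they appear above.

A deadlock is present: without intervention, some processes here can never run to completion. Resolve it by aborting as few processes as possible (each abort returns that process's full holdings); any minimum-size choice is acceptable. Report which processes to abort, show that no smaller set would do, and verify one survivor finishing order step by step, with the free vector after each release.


Minimum abort set: T_c.
Key observation: no ordering could ever have run T_f before the abort of T_c; with (0, 2) back in the pool it fits at step 3.
No smaller set exists: with zero aborts the deadlock remains.
Survivors finish in the order: T_g, T_h, T_f. Verifying each step (pool after the aborts first):
  pool = (3, 4)
  T_g needs (2, 1) <= (3, 4) -> finishes; pool += (2, 2) = (5, 6)
  T_h needs (4, 4) <= (5, 6) -> finishes; pool += (2, 2) = (7, 8)
  T_f needs (4, 7) <= (7, 8) -> finishes; pool += (3, 2) = (10, 10)


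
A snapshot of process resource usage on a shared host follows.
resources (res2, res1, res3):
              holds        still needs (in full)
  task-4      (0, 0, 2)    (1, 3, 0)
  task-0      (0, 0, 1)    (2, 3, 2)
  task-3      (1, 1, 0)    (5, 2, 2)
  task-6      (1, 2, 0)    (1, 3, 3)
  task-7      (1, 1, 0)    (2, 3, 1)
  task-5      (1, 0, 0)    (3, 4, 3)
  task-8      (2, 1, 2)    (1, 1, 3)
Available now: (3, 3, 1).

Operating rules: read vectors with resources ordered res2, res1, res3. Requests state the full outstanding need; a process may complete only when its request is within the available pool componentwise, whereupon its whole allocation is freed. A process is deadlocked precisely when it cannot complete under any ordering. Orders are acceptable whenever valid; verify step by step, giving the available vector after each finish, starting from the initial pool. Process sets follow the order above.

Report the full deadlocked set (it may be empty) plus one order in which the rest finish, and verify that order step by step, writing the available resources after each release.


No process is deadlocked.
Key observation: beginning at task-7, releases accumulate fast enough that every process eventually fits.
One completion order for the rest: task-7, task-4, task-0, task-8, task-5, task-3, task-6. Walking it through:
  pool = (3, 3, 1)
  task-7: need (2, 3, 1) fits (3, 3, 1); releases (1, 1, 0), pool now (4, 4, 1)
  task-4: need (1, 3, 0) fits (4, 4, 1); releases (0, 0, 2), pool now (4, 4, 3)
  task-0: need (2, 3, 2) fits (4, 4, 3); releases (0, 0, 1), pool now (4, 4, 4)
  task-8: need (1, 1, 3) fits (4, 4, 4); releases (2, 1, 2), pool now (6, 5, 6)
  task-5: need (3, 4, 3) fits (6, 5, 6); releases (1, 0, 0), pool now (7, 5, 6)
  task-3: need (5, 2, 2) fits (7, 5, 6); releases (1, 1, 0), pool now (8, 6, 6)
  task-6: need (1, 3, 3) fits (8, 6, 6); releases (1, 2, 0), pool now (9, 8, 6)


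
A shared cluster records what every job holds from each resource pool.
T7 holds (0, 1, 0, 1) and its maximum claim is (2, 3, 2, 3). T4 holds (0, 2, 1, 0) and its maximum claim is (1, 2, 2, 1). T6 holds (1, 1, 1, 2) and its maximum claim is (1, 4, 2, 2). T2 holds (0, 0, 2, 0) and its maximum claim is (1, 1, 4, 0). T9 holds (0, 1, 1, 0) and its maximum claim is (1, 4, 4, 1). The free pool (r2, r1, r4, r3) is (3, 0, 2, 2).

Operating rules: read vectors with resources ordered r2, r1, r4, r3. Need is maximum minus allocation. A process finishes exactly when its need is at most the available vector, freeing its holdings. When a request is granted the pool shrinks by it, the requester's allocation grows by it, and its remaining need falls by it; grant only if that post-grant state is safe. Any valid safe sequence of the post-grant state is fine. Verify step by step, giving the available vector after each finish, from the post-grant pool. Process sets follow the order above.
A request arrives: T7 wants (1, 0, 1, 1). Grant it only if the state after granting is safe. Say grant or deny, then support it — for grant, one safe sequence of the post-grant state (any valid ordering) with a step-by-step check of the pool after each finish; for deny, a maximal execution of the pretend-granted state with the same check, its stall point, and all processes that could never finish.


GRANT. The post-grant state is safe; one safe sequence: T4, T7, T9, T6, T2.
Key observation: even at the reduced pool (2, 0, 1, 1), T4 fits immediately, so safety survives the grant.
Step-by-step check of the post-grant state:
  pool = (2, 0, 1, 1)
  T4: need (1, 0, 1, 1) fits (2, 0, 1, 1); releases (0, 2, 1, 0), pool now (2, 2, 2, 1)
  T7: need (1, 2, 1, 1) fits (2, 2, 2, 1); releases (1, 1, 1, 2), pool now (3, 3, 3, 3)
  T9: need (1, 3, 3, 1) fits (3, 3, 3, 3); releases (0, 1, 1, 0), pool now (3, 4, 4, 3)
  T6: need (0, 3, 1, 0) fits (3, 4, 4, 3); releases (1, 1, 1, 2), pool now (4, 5, 5, 5)
  T2: need (1, 1, 2, 0) fits (4, 5, 5, 5); releases (0, 0, 2, 0), pool now (4, 5, 7, 5)


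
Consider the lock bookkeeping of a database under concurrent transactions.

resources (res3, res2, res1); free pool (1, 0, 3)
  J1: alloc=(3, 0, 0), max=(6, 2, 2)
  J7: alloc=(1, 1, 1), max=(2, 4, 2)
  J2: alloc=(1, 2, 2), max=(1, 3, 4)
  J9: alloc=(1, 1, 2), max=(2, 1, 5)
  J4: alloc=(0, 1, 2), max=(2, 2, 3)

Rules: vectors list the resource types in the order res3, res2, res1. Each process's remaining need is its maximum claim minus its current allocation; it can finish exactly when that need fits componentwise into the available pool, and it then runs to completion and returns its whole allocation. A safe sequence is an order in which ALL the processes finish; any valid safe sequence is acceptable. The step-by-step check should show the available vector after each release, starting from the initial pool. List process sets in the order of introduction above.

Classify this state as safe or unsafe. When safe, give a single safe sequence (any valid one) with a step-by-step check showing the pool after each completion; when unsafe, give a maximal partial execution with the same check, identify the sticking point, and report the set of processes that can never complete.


SAFE. One safe sequence: J9, J4, J2, J1, J7.
Key observation: the first exact fit in this order is J9 — it needs (1, 0, 3) with (1, 0, 3) free, meeting a requested resource to the last unit.
Step-by-step check:
  pool = (1, 0, 3)
  J9: need (1, 0, 3) fits (1, 0, 3); releases (1, 1, 2), pool now (2, 1, 5)
  J4: need (2, 1, 1) fits (2, 1, 5); releases (0, 1, 2), pool now (2, 2, 7)
  J2: need (0, 1, 2) fits (2, 2, 7); releases (1, 2, 2), pool now (3, 4, 9)
  J1: need (3, 2, 2) fits (3, 4, 9); releases (3, 0, 0), pool now (6, 4, 9)
  J7: need (1, 3, 1) fits (6, 4, 9); releases (1, 1, 1), pool now (7, 5, 10)


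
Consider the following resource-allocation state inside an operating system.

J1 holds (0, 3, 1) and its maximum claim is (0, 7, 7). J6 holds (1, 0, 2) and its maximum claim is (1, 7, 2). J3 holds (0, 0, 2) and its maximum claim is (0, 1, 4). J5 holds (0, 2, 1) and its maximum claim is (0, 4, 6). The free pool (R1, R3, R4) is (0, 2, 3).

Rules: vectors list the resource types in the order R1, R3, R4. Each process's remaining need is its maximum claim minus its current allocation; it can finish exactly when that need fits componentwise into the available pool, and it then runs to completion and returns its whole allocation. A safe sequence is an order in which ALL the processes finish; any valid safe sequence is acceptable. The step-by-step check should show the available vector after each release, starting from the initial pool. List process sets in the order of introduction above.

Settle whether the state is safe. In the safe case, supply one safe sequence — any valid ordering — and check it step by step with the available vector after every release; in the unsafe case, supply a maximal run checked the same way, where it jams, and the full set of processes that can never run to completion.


SAFE. One safe sequence: J3, J5, J1, J6.
Key observation: the order's first zero-slack moment is J5 ((0, 2, 5) needed, (0, 2, 5) free — a requested resource with nothing to spare).
Step-by-step check:
  pool = (0, 2, 3)
  J3: need (0, 1, 2) fits (0, 2, 3); releases (0, 0, 2), pool now (0, 2, 5)
  J5: need (0, 2, 5) fits (0, 2, 5); releases (0, 2, 1), pool now (0, 4, 6)
  J1: need (0, 4, 6) fits (0, 4, 6); releases (0, 3, 1), pool now (0, 7, 7)
  J6: need (0, 7, 0) fits (0, 7, 7); releases (1, 0, 2), pool now (1, 7, 9)


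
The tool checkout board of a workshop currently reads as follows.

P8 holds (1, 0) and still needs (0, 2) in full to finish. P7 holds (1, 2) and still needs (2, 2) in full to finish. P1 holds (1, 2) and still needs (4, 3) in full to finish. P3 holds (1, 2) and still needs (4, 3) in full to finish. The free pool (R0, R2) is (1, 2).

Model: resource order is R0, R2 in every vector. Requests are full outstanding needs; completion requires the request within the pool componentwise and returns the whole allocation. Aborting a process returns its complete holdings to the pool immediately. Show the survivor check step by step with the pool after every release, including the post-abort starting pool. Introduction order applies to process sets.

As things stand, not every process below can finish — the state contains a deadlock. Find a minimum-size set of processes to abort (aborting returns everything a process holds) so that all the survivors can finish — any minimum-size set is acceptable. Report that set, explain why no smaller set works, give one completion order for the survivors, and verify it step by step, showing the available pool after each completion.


Minimum abort set: P1.
Key observation: P3 could never have finished before the abort; with (1, 2) returned by P1, it fits at step 3.
Minimality: the empty abort set fails — the state is deadlocked as it stands.
One survivor order: P7, P8, P3. Verifying each step (post-abort pool first):
  pool = (2, 4)
  run P7 (needs (2, 2), free (2, 4)); after release of (1, 2) the pool is (3, 6)
  run P8 (needs (0, 2), free (3, 6)); after release of (1, 0) the pool is (4, 6)
  run P3 (needs (4, 3), free (4, 6)); after release of (1, 2) the pool is (5, 8)


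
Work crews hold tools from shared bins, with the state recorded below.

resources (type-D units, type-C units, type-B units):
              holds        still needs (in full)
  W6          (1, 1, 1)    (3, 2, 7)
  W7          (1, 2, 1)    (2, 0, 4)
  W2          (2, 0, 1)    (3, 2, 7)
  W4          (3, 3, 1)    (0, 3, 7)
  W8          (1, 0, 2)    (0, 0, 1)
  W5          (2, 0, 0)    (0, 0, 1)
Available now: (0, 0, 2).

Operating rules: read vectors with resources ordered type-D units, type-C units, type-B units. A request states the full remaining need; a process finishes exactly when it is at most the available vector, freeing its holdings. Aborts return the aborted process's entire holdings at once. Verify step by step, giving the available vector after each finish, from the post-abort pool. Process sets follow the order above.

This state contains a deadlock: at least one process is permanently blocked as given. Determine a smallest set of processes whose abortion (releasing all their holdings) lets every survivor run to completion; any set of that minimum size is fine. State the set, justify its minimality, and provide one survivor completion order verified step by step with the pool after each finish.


Abort W6 and W2.
Key observation: before aborting W6 and W2, W4 was permanently blocked — no order could ever run it; afterwards it completes at step 4.
Why nothing smaller works — every single abort fails: W6 alone leaves W2 blocked (short on type-B units); W7 alone leaves W6 blocked (short on type-B units); W2 alone leaves W6 blocked (short on type-B units); W4 alone leaves W6 blocked (short on type-B units); W8 alone leaves W6 blocked (short on type-B units); W5 alone leaves W6 blocked (short on type-B units).
One survivor order: W7, W8, W5, W4. Check, step by step (post-abort pool first):
  pool = (3, 1, 4)
  W7: need (2, 0, 4) fits (3, 1, 4); releases (1, 2, 1), pool now (4, 3, 5)
  W8: need (0, 0, 1) fits (4, 3, 5); releases (1, 0, 2), pool now (5, 3, 7)
  W5: need (0, 0, 1) fits (5, 3, 7); releases (2, 0, 0), pool now (7, 3, 7)
  W4: need (0, 3, 7) fits (7, 3, 7); releases (3, 3, 1), pool now (10, 6, 8)


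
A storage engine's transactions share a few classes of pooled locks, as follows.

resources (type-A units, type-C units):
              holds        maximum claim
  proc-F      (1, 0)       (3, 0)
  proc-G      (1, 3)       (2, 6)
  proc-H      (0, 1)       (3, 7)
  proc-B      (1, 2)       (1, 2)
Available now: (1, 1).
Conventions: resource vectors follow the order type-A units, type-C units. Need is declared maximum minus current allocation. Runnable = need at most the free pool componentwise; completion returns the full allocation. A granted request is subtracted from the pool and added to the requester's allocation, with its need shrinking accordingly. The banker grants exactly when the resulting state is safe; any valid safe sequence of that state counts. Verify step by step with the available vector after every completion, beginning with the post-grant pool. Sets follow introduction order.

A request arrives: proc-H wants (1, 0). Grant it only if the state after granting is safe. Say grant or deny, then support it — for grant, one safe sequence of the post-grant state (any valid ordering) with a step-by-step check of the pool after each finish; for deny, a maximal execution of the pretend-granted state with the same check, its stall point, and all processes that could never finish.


GRANT — the state after the grant stays safe, e.g. via proc-B, proc-G, proc-F, proc-H.
Key observation: with (0, 1) left after the transfer, proc-B can run at once — the state stays safe.
Step-by-step check of the post-grant state:
  pool = (0, 1)
  proc-B: need (0, 0) fits (0, 1); releases (1, 2), pool now (1, 3)
  proc-G: need (1, 3) fits (1, 3); releases (1, 3), pool now (2, 6)
  proc-F: need (2, 0) fits (2, 6); releases (1, 0), pool now (3, 6)
  proc-H: need (2, 6) fits (3, 6); releases (1, 1), pool now (4, 7)


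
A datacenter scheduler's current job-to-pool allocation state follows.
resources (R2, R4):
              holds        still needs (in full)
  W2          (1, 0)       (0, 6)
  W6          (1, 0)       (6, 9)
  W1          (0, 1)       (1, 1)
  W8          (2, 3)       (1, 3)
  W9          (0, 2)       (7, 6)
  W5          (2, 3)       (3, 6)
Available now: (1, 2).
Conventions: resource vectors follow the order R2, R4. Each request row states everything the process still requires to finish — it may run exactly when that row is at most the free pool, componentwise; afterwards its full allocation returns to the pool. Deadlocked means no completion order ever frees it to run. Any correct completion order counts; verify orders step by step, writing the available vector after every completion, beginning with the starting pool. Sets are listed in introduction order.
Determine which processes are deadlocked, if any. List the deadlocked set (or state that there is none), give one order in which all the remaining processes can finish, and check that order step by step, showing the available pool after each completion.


The deadlocked set is empty.
Key observation: W1 fits the free pool immediately, and its release cascades until everyone finishes.
One completion order for the rest: W1, W8, W2, W5, W6, W9. Verifying each step:
  pool = (1, 2)
  run W1 (needs (1, 1), free (1, 2)); after release of (0, 1) the pool is (1, 3)
  run W8 (needs (1, 3), free (1, 3)); after release of (2, 3) the pool is (3, 6)
  run W2 (needs (0, 6), free (3, 6)); after release of (1, 0) the pool is (4, 6)
  run W5 (needs (3, 6), free (4, 6)); after release of (2, 3) the pool is (6, 9)
  run W6 (needs (6, 9), free (6, 9)); after release of (1, 0) the pool is (7, 9)
  run W9 (needs (7, 6), free (7, 9)); after release of (0, 2) the pool is (7, 11)


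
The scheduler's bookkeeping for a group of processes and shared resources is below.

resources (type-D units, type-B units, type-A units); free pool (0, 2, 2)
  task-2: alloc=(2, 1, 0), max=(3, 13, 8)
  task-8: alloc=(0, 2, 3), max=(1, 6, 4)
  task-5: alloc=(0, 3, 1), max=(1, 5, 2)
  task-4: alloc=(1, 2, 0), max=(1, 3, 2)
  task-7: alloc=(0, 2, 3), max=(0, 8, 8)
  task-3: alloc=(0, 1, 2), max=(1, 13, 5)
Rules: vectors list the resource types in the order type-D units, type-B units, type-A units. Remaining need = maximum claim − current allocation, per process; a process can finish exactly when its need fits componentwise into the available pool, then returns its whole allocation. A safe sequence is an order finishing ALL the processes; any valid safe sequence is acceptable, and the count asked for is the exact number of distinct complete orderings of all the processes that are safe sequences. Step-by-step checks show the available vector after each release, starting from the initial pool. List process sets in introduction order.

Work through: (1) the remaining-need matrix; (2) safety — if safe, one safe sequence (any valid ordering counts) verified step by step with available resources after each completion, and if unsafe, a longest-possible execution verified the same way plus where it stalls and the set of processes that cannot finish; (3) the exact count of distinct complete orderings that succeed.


(1) Need matrix, components ordered type-D units, type-B units, type-A units:
  task-2: (1, 12, 8)
  task-8: (1, 4, 1)
  task-5: (1, 2, 1)
  task-4: (0, 1, 2)
  task-7: (0, 6, 5)
  task-3: (1, 12, 3)
(2) UNSAFE — no complete ordering exists.
Key observation: task-4, task-8, task-7, task-5 can finish, but then (1, 11, 9) is all there is, and the blocked group's type-B units demands exceed it.
Going as far as possible: task-4, task-8, task-7, task-5; after that, nothing fits. Walking it through:
  pool = (0, 2, 2)
  run task-4 (needs (0, 1, 2), free (0, 2, 2)); after release of (1, 2, 0) the pool is (1, 4, 2)
  run task-8 (needs (1, 4, 1), free (1, 4, 2)); after release of (0, 2, 3) the pool is (1, 6, 5)
  run task-7 (needs (0, 6, 5), free (1, 6, 5)); after release of (0, 2, 3) the pool is (1, 8, 8)
  run task-5 (needs (1, 2, 1), free (1, 8, 8)); after release of (0, 3, 1) the pool is (1, 11, 9)
  blocked: task-2 wants (1, 12, 8), pool (1, 11, 9) — not enough type-B units
  blocked: task-3 wants (1, 12, 3), pool (1, 11, 9) — not enough type-B units
Never able to finish: task-2 and task-3.
(3) Exactly 0 of the possible complete orderings are safe sequences.


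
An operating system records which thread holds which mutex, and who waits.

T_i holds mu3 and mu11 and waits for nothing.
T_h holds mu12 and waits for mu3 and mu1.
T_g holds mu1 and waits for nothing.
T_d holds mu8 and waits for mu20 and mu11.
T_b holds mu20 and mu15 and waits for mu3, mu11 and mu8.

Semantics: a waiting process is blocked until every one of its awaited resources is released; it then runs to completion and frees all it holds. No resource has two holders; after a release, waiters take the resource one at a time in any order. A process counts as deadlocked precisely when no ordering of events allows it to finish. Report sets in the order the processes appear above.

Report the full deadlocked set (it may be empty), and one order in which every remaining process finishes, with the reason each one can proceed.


Deadlocked set: T_d and T_b.
Key observation: the waits loop around T_d -> T_b -> T_d with no way out; no other process is dragged down with it.
A valid finishing order for the others: T_g, T_i, T_h.
Verifying each step:
  T_g: no waits; runs immediately, freeing mu1
  T_i: no waits; runs immediately, freeing mu3 and mu11
  T_h waits on mu3 and mu1 — all released -> runs and releases mu12


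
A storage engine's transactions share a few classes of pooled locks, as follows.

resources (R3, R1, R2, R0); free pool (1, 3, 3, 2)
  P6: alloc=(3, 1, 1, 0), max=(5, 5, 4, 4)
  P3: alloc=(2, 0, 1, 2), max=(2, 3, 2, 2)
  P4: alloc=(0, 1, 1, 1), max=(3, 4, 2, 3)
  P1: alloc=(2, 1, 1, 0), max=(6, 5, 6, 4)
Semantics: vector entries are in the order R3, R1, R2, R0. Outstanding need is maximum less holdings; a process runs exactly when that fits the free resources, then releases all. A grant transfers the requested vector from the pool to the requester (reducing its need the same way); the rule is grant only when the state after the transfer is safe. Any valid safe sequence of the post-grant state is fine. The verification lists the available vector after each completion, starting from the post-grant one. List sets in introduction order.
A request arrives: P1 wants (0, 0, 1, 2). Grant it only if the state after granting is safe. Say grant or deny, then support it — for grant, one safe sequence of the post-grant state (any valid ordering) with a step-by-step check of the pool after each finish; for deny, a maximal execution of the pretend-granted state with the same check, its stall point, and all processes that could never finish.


DENY. Granting would leave the state unsafe.
Key observation: after P3, P4 the pool peaks at (3, 4, 4, 3), and each blocked process is short somewhere: P6 on R0; P1 on R3.
After a pretend grant, a maximal execution: P3, P4 — then nothing else fits. Step-by-step check:
  pool = (1, 3, 2, 0)
  P3: need (0, 3, 1, 0) fits (1, 3, 2, 0); releases (2, 0, 1, 2), pool now (3, 3, 3, 2)
  P4: need (3, 3, 1, 2) fits (3, 3, 3, 2); releases (0, 1, 1, 1), pool now (3, 4, 4, 3)
  P6 cannot run: need (2, 4, 3, 4) vs free (3, 4, 4, 3) (insufficient R0)
  P1 cannot run: need (4, 4, 4, 2) vs free (3, 4, 4, 3) (insufficient R3)
Processes that could never finish after the grant: P6 and P1.


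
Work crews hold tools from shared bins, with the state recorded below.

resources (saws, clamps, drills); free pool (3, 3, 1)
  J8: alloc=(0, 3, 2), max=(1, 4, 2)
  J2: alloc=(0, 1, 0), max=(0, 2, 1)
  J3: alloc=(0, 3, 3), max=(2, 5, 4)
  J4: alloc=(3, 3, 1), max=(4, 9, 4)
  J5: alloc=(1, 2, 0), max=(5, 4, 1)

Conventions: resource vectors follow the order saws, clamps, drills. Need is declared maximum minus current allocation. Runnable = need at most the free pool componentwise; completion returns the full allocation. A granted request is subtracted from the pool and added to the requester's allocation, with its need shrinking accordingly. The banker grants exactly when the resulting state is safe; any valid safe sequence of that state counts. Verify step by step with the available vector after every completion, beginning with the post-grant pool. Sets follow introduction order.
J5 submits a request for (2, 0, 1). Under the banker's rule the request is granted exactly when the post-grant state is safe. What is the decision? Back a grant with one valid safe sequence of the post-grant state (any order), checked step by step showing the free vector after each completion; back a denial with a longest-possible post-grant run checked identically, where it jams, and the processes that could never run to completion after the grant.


DENY — the pretend-granted state is unsafe.
Key observation: after J8, J2 the pool peaks at (1, 7, 2), and each blocked process is short somewhere: J3 on saws; J4 on drills; J5 on saws.
On the post-grant state, J8, J2 is a maximal run — nothing extends it. Step-by-step check:
  pool = (1, 3, 0)
  J8 needs (1, 1, 0) <= (1, 3, 0) -> finishes; pool += (0, 3, 2) = (1, 6, 2)
  J2 needs (0, 1, 1) <= (1, 6, 2) -> finishes; pool += (0, 1, 0) = (1, 7, 2)
  J3 cannot run: need (2, 2, 1) vs free (1, 7, 2) (insufficient saws)
  J4 cannot run: need (1, 6, 3) vs free (1, 7, 2) (insufficient drills)
  J5 cannot run: need (2, 2, 0) vs free (1, 7, 2) (insufficient saws)
Processes that could never finish after the grant: J3, J4 and J5.
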